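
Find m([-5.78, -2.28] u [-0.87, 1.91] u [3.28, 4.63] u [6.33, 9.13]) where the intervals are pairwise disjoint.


For pairwise disjoint intervals, m(union) = sum of lengths.
= (-2.28 - -5.78) + (1.91 - -0.87) + (4.63 - 3.28) + (9.13 - 6.33)
= 3.5 + 2.78 + 1.35 + 2.8
= 10.43


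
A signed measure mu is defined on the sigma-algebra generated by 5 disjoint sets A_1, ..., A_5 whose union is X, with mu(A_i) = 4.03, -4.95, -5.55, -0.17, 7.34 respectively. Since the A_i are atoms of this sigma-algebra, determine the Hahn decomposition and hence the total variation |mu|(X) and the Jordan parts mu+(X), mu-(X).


Step 1: Every measurable set is a union of atoms (the cells / points), so a Hahn decomposition is
  obtained by grouping atoms by sign: P = union of atoms with mu > 0, N = union of the remaining atoms.
  Atoms in P (indices): 1, 5;  atoms in N (indices): 2, 3, 4
  Positive values: 4.03, 7.34
  Negative values: -4.95, -5.55, -0.17
Step 2: mu+(X) = mu(P) = sum of positive atom values = 11.37
Step 3: mu-(X) = -mu(N) = sum of |negative atom values| = 10.67
Step 4: |mu|(X) = mu+(X) + mu-(X) = 11.37 + 10.67 = 22.04


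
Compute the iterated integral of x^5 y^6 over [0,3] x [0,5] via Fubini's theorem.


By Fubini's theorem, the double integral factors as a product of single integrals:
Step 1: integral_0^3 x^5 dx = [x^6/6] from 0 to 3
     = 3^6/6 = 121.5
Step 2: integral_0^5 y^6 dy = [y^7/7] from 0 to 5
     = 5^7/7 = 11160.714286
Step 3: Double integral = 121.5 * 11160.714286 = 1.356027e+06


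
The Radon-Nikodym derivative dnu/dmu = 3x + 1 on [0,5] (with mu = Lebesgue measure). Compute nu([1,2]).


nu(A) = integral_A (dnu/dmu) dmu = integral_1^2 (3x + 1) dx
Step 1: Antiderivative F(x) = (3/2)x^2 + 1x
Step 2: F(2) = (3/2)*2^2 + 1*2 = 6 + 2 = 8
Step 3: F(1) = (3/2)*1^2 + 1*1 = 1.5 + 1 = 2.5
Step 4: nu([1,2]) = F(2) - F(1) = 8 - 2.5 = 5.5


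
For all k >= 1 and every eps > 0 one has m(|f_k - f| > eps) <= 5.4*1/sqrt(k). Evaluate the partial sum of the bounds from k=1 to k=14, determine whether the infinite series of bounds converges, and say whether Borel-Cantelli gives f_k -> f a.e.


Step 1: List the terms 5.4*1/sqrt(k) for k = 1 to 14:
  k=1: 5.4
  k=2: 3.818377
  k=3: 3.117691
  k=4: 2.7
  k=5: 2.414953
  k=6: 2.204541
  k=7: 2.041008
  k=8: 1.909188
  k=9: 1.8
  k=10: 1.70763
  k=11: 1.628161
  k=12: 1.558846
  k=13: 1.497691
  k=14: 1.443211
Step 2: Partial sum = 5.4 + 3.818377 + 3.117691 + 2.7 + 2.414953 + 2.204541 + 2.041008 + 1.909188 + 1.8 + 1.70763 + 1.628161 + 1.558846 + 1.497691 + 1.443211
     = 33.241297
Step 3: The full series sum_(k>=1) 5.4*1/sqrt(k) diverges (p-series with p = 1/2 <= 1; a nonzero constant multiple of a divergent series diverges).
Step 4: The (first) Borel-Cantelli lemma requires a summable sequence of measures, so it does not apply here;
        from this bound alone no conclusion about a.e. convergence can be drawn (convergence in measure still
        gives an a.e.-convergent subsequence, but not a.e. convergence of the whole sequence).
Conclusion: series diverges; Borel-Cantelli is inconclusive about a.e. convergence of f_k.


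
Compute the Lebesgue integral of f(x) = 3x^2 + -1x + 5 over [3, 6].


The Lebesgue integral of a Riemann-integrable function agrees with the Riemann integral.
Antiderivative F(x) = (3/3)x^3 + (-1/2)x^2 + 5x
F(6) = (3/3)*6^3 + (-1/2)*6^2 + 5*6
     = (3/3)*216 + (-1/2)*36 + 5*6
     = 216 + -18 + 30
     = 228
F(3) = 37.5
Integral = F(6) - F(3) = 228 - 37.5 = 190.5


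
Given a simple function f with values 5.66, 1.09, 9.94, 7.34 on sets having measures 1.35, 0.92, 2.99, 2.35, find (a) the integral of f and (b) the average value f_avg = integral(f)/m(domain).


Step 1: Integral = sum(value_i * measure_i)
= 5.66*1.35 + 1.09*0.92 + 9.94*2.99 + 7.34*2.35
= 7.641 + 1.0028 + 29.7206 + 17.249
= 55.6134
Step 2: Total measure of domain = 1.35 + 0.92 + 2.99 + 2.35 = 7.61
Step 3: Average value = 55.6134 / 7.61 = 7.307937


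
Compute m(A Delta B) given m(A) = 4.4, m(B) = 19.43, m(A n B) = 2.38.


m(A Delta B) = m(A) + m(B) - 2*m(A n B)
= 4.4 + 19.43 - 2*2.38
= 4.4 + 19.43 - 4.76
= 19.07


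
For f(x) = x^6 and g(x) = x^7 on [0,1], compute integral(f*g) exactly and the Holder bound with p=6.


Step 1: Exact integral of f*g = integral(x^13, 0, 1) = 1/14
     = 0.071429
Step 2: Holder bound with p=6, q=1.2:
  ||f||_p = (integral x^36 dx)^(1/6) = (1/37)^(1/6) = 0.547814
  ||g||_q = (integral x^8.4 dx)^(1/1.2) = (1/9.4)^(1/1.2) = 0.154547
Step 3: Holder bound = ||f||_p * ||g||_q = 0.547814 * 0.154547 = 0.084663
Verification: 0.071429 <= 0.084663 (Holder holds)


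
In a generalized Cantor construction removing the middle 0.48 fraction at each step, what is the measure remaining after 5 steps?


Step 1: At each step, fraction remaining = 1 - 0.48 = 0.52
Step 2: After 5 steps, measure = (0.52)^5
Step 3: Computing the power step by step:
  After step 1: 0.52
  After step 2: 0.2704
  After step 3: 0.140608
  After step 4: 0.073116
  After step 5: 0.03802
Result = 0.03802


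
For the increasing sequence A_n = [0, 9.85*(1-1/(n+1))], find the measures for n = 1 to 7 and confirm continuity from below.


By continuity of measure from below: if A_n increases to A, then m(A_n) -> m(A).
Here A = [0, 9.85], so m(A) = 9.85
Step 1: a_1 = 9.85*(1 - 1/2) = 4.925, m(A_1) = 4.925
Step 2: a_2 = 9.85*(1 - 1/3) = 6.5667, m(A_2) = 6.5667
Step 3: a_3 = 9.85*(1 - 1/4) = 7.3875, m(A_3) = 7.3875
Step 4: a_4 = 9.85*(1 - 1/5) = 7.88, m(A_4) = 7.88
Step 5: a_5 = 9.85*(1 - 1/6) = 8.2083, m(A_5) = 8.2083
Step 6: a_6 = 9.85*(1 - 1/7) = 8.4429, m(A_6) = 8.4429
Step 7: a_7 = 9.85*(1 - 1/8) = 8.6188, m(A_7) = 8.6188
Limit: m(A_n) -> m([0,9.85]) = 9.85


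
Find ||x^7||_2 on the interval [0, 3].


Step 1: ||f||_2 = (integral_0^3 |x^7|^2 dx)^(1/2)
     = (integral_0^3 x^14 dx)^(1/2)
Step 2: integral_0^3 x^14 dx = [x^15/(15)] from 0 to 3 = 3^15/15
     = 14348907/15 = 956593.8
Step 3: ||f||_2 = (956593.8)^(1/2) = 978.056133


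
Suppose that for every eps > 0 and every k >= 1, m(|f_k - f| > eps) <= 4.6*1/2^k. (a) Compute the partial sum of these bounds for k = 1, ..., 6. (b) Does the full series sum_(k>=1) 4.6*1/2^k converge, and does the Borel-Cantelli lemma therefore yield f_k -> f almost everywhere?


Step 1: List the terms 4.6*1/2^k for k = 1 to 6:
  k=1: 2.3
  k=2: 1.15
  k=3: 0.575
  k=4: 0.2875
  k=5: 0.14375
  k=6: 0.071875
Step 2: Partial sum = 2.3 + 1.15 + 0.575 + 0.2875 + 0.14375 + 0.071875
     = 4.528125
Step 3: The full series sum_(k>=1) 4.6*1/2^k converges (geometric series with ratio 1/2 < 1; a constant multiple of a convergent series converges).
Step 4: Fix eps > 0. Since sum_k m(|f_k - f| > eps) < infinity, the Borel-Cantelli lemma gives
        m(limsup_k {|f_k - f| > eps}) = 0, i.e. for a.e. x, |f_k(x) - f(x)| <= eps for all large k.
        Applying this with eps = 1/j for j = 1, 2, ... and intersecting the countably many full-measure sets,
        for a.e. x we get limsup_k |f_k(x) - f(x)| <= 1/j for every j, hence f_k -> f almost everywhere.
Conclusion: series converges; Borel-Cantelli yields f_k -> f a.e.


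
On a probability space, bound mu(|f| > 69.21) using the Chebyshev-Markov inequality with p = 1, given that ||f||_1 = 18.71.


Chebyshev/Markov inequality: mu(|f| > eps) <= (||f||_p / eps)^p
Step 1: ||f||_1 / eps = 18.71 / 69.21 = 0.270337
Step 2: Raise to power p = 1:
  (0.270337)^1 = 0.270337
Step 3: Therefore mu(|f| > 69.21) <= 0.270337


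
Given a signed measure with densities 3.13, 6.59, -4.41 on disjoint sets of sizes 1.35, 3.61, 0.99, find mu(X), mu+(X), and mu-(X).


Step 1: Compute signed measure on each set:
  Set 1: 3.13 * 1.35 = 4.2255
  Set 2: 6.59 * 3.61 = 23.7899
  Set 3: -4.41 * 0.99 = -4.3659
Step 2: Total signed measure = (4.2255) + (23.7899) + (-4.3659)
     = 23.6495
Step 3: Positive part mu+(X) = sum of positive contributions = 28.0154
Step 4: Negative part mu-(X) = |sum of negative contributions| = 4.3659


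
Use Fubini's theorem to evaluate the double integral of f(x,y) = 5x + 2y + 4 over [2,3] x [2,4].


By Fubini, integrate in x first, then y.
Step 1: Fix y, integrate over x in [2,3]:
  integral(5x + 2y + 4, x=2..3)
  = 5*(3^2 - 2^2)/2 + (2y + 4)*(3 - 2)
  = 12.5 + (2y + 4)*1
  = 12.5 + 2y + 4
  = 16.5 + 2y
Step 2: Integrate over y in [2,4]:
  integral(16.5 + 2y, y=2..4)
  = 16.5*2 + 2*(4^2 - 2^2)/2
  = 33 + 12
  = 45


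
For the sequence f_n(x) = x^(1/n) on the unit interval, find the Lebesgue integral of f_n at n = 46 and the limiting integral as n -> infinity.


At n = 46: f_46(x) = x^(1/46).
Step 1: integral(x^(1/46), 0, 1) = [x^(1/46+1) / (1/46+1)] from 0 to 1
     = 1 / (1/46 + 1) = 1 / ((46+1)/46) = 46/(46+1)
     = 46/47 = 0.978723
Step 2: As n -> infinity, f_n(x) = x^(1/n) -> 1 for x in (0,1], and f_n is increasing in n.
By MCT, lim_n integral(f_n) = integral(lim_n f_n) = integral(1, 0, 1) = 1.
Step 3: Verify convergence: 46/47 = 0.978723 -> 1


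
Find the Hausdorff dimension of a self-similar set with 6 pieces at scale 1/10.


For a self-similar set with N copies scaled by 1/r:
dim_H = log(N)/log(r) = log(6)/log(10)
= 1.791759/2.302585
= 0.778151


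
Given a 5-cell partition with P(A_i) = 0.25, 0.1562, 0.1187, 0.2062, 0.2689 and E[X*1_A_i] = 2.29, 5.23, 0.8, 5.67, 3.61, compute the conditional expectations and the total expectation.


For each cell A_i: E[X|A_i] = E[X*1_A_i] / P(A_i)
Step 1: E[X|A_1] = 2.29 / 0.25 = 9.16
Step 2: E[X|A_2] = 5.23 / 0.1562 = 33.482714
Step 3: E[X|A_3] = 0.8 / 0.1187 = 6.73968
Step 4: E[X|A_4] = 5.67 / 0.2062 = 27.497575
Step 5: E[X|A_5] = 3.61 / 0.2689 = 13.425065
Verification: E[X] = sum E[X*1_A_i] = 2.29 + 5.23 + 0.8 + 5.67 + 3.61 = 17.6


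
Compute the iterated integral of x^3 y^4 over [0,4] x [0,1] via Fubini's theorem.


By Fubini's theorem, the double integral factors as a product of single integrals:
Step 1: integral_0^4 x^3 dx = [x^4/4] from 0 to 4
     = 4^4/4 = 64
Step 2: integral_0^1 y^4 dy = [y^5/5] from 0 to 1
     = 1^5/5 = 0.2
Step 3: Double integral = 64 * 0.2 = 12.8


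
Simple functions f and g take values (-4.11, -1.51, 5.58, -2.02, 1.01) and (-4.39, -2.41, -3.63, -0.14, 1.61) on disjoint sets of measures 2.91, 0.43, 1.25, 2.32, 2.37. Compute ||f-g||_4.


Step 1: Compute differences f_i - g_i:
  -4.11 - -4.39 = 0.28
  -1.51 - -2.41 = 0.9
  5.58 - -3.63 = 9.21
  -2.02 - -0.14 = -1.88
  1.01 - 1.61 = -0.6
Step 2: Compute |diff|^4 * measure for each set:
  |0.28|^4 * 2.91 = 0.006147 * 2.91 = 0.017886
  |0.9|^4 * 0.43 = 0.6561 * 0.43 = 0.282123
  |9.21|^4 * 1.25 = 7195.127941 * 1.25 = 8993.909926
  |-1.88|^4 * 2.32 = 12.491983 * 2.32 = 28.981401
  |-0.6|^4 * 2.37 = 0.1296 * 2.37 = 0.307152
Step 3: Sum = 9023.498489
Step 4: ||f-g||_4 = (9023.498489)^(1/4) = 9.746389


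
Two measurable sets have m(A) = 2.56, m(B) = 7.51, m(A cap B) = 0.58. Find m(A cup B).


By inclusion-exclusion: m(A u B) = m(A) + m(B) - m(A n B)
= 2.56 + 7.51 - 0.58
= 9.49


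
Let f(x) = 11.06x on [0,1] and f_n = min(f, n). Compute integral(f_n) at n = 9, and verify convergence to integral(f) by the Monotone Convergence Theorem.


f(x) = 11.06x on [0,1]; f_n(x) = min(11.06x, n). At n = 9:
Step 1: f(x) reaches 9 at x = 9/11.06 = 0.813743
Step 2: integral(f_9) = integral(11.06x, 0, 0.813743) + integral(9, 0.813743, 1)
       = 11.06*0.813743^2/2 + 9*(1 - 0.813743)
       = 3.661844 + 1.676311
       = 5.338156
Step 3: As n -> infinity, f_n increases to f, so by MCT integral(f_n) -> integral(f) = 11.06/2 = 5.53.
Convergence: integral(f_9) = 5.338156 -> 5.53 as n -> infinity


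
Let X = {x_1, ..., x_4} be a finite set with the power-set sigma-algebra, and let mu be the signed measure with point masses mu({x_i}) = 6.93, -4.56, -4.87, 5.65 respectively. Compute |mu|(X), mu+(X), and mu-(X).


Step 1: Every measurable set is a union of atoms (the cells / points), so a Hahn decomposition is
  obtained by grouping atoms by sign: P = union of atoms with mu > 0, N = union of the remaining atoms.
  Atoms in P (indices): 1, 4;  atoms in N (indices): 2, 3
  Positive values: 6.93, 5.65
  Negative values: -4.56, -4.87
Step 2: mu+(X) = mu(P) = sum of positive atom values = 12.58
Step 3: mu-(X) = -mu(N) = sum of |negative atom values| = 9.43
Step 4: |mu|(X) = mu+(X) + mu-(X) = 12.58 + 9.43 = 22.01


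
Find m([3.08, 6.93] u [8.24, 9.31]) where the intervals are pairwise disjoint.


For pairwise disjoint intervals, m(union) = sum of lengths.
= (6.93 - 3.08) + (9.31 - 8.24)
= 3.85 + 1.07
= 4.92


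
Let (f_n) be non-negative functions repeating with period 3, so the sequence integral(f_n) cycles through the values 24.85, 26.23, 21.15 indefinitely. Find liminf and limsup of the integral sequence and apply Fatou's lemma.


The sequence (integral(f_n)) is periodic with period 3, repeating the values 24.85, 26.23, 21.15 indefinitely.
Step 1: For a periodic sequence, every tail (a_m, a_(m+1), ...) contains all 3 period values infinitely often.
Step 2: Hence inf of every tail = min of the period values = min(24.85, 26.23, 21.15) = 21.15.
        liminf_n integral(f_n) = sup over m of (inf of tail from m) = 21.15.
Step 3: Similarly sup of every tail = max of the period values = 26.23.
        limsup_n integral(f_n) = 26.23.
Step 4: Fatou's lemma: integral(liminf_n f_n) <= liminf_n integral(f_n) = 21.15.
        So the integral of the pointwise liminf is at most 21.15.


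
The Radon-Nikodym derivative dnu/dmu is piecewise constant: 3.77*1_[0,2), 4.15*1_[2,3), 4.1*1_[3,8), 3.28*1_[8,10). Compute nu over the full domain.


Integrate each piece of the Radon-Nikodym derivative:
Step 1: integral_0^2 3.77 dx = 3.77*(2-0) = 3.77*2 = 7.54
Step 2: integral_2^3 4.15 dx = 4.15*(3-2) = 4.15*1 = 4.15
Step 3: integral_3^8 4.1 dx = 4.1*(8-3) = 4.1*5 = 20.5
Step 4: integral_8^10 3.28 dx = 3.28*(10-8) = 3.28*2 = 6.56
Total: 7.54 + 4.15 + 20.5 + 6.56 = 38.75


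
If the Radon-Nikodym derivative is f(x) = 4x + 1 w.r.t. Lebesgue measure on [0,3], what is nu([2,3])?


nu(A) = integral_A (dnu/dmu) dmu = integral_2^3 (4x + 1) dx
Step 1: Antiderivative F(x) = (4/2)x^2 + 1x
Step 2: F(3) = (4/2)*3^2 + 1*3 = 18 + 3 = 21
Step 3: F(2) = (4/2)*2^2 + 1*2 = 8 + 2 = 10
Step 4: nu([2,3]) = F(3) - F(2) = 21 - 10 = 11


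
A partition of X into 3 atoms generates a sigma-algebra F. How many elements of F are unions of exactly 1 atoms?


Each element of F is a union of some subset of the 3 atoms.
Elements that are unions of exactly 1 atoms correspond to 1-element subsets of the 3 atoms.
Count = C(3, 1) = 3! / (1! * 2!) = 3.


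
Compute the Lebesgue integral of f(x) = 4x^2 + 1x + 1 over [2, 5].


The Lebesgue integral of a Riemann-integrable function agrees with the Riemann integral.
Antiderivative F(x) = (4/3)x^3 + (1/2)x^2 + 1x
F(5) = (4/3)*5^3 + (1/2)*5^2 + 1*5
     = (4/3)*125 + (1/2)*25 + 1*5
     = 166.666667 + 12.5 + 5
     = 184.166667
F(2) = 14.666667
Integral = F(5) - F(2) = 184.166667 - 14.666667 = 169.5


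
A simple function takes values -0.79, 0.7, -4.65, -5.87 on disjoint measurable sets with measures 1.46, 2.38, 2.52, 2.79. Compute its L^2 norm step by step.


Step 1: Compute |f_i|^2 for each value:
  |-0.79|^2 = 0.6241
  |0.7|^2 = 0.49
  |-4.65|^2 = 21.6225
  |-5.87|^2 = 34.4569
Step 2: Multiply by measures and sum:
  0.6241 * 1.46 = 0.911186
  0.49 * 2.38 = 1.1662
  21.6225 * 2.52 = 54.4887
  34.4569 * 2.79 = 96.134751
Sum = 0.911186 + 1.1662 + 54.4887 + 96.134751 = 152.700837
Step 3: Take the p-th root:
||f||_2 = (152.700837)^(1/2) = 12.357218


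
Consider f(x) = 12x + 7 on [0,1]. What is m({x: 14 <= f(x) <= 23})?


f^(-1)([14, 23]) = {x : 14 <= 12x + 7 <= 23}
Solving: (14 - 7)/12 <= x <= (23 - 7)/12
= [0.583333, 1.333333]
Intersecting with [0,1]: [0.583333, 1]
Measure = 1 - 0.583333 = 0.416667


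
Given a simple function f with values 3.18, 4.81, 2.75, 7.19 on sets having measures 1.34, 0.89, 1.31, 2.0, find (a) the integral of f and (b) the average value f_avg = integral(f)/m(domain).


Step 1: Integral = sum(value_i * measure_i)
= 3.18*1.34 + 4.81*0.89 + 2.75*1.31 + 7.19*2.0
= 4.2612 + 4.2809 + 3.6025 + 14.38
= 26.5246
Step 2: Total measure of domain = 1.34 + 0.89 + 1.31 + 2.0 = 5.54
Step 3: Average value = 26.5246 / 5.54 = 4.787834


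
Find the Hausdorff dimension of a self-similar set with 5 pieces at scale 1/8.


For a self-similar set with N copies scaled by 1/r:
dim_H = log(N)/log(r) = log(5)/log(8)
= 1.609438/2.079442
= 0.773976


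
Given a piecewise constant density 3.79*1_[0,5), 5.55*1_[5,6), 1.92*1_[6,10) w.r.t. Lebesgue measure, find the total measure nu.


Integrate each piece of the Radon-Nikodym derivative:
Step 1: integral_0^5 3.79 dx = 3.79*(5-0) = 3.79*5 = 18.95
Step 2: integral_5^6 5.55 dx = 5.55*(6-5) = 5.55*1 = 5.55
Step 3: integral_6^10 1.92 dx = 1.92*(10-6) = 1.92*4 = 7.68
Total: 18.95 + 5.55 + 7.68 = 32.18


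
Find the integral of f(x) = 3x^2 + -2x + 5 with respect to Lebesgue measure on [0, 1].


The Lebesgue integral of a Riemann-integrable function agrees with the Riemann integral.
Antiderivative F(x) = (3/3)x^3 + (-2/2)x^2 + 5x
F(1) = (3/3)*1^3 + (-2/2)*1^2 + 5*1
     = (3/3)*1 + (-2/2)*1 + 5*1
     = 1 + -1 + 5
     = 5
F(0) = 0.0
Integral = F(1) - F(0) = 5 - 0.0 = 5


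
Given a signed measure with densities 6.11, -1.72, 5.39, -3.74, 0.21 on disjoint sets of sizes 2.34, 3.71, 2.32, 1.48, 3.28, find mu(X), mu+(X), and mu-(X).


Step 1: Compute signed measure on each set:
  Set 1: 6.11 * 2.34 = 14.2974
  Set 2: -1.72 * 3.71 = -6.3812
  Set 3: 5.39 * 2.32 = 12.5048
  Set 4: -3.74 * 1.48 = -5.5352
  Set 5: 0.21 * 3.28 = 0.6888
Step 2: Total signed measure = (14.2974) + (-6.3812) + (12.5048) + (-5.5352) + (0.6888)
     = 15.5746
Step 3: Positive part mu+(X) = sum of positive contributions = 27.491
Step 4: Negative part mu-(X) = |sum of negative contributions| = 11.9164


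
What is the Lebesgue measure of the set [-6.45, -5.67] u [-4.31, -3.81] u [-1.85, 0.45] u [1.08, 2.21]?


For pairwise disjoint intervals, m(union) = sum of lengths.
= (-5.67 - -6.45) + (-3.81 - -4.31) + (0.45 - -1.85) + (2.21 - 1.08)
= 0.78 + 0.5 + 2.3 + 1.13
= 4.71


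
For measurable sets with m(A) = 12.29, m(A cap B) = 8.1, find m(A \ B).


m(A \ B) = m(A) - m(A n B)
= 12.29 - 8.1
= 4.19


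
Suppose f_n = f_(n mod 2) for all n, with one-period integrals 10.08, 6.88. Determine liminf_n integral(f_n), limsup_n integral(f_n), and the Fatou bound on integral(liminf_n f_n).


The sequence (integral(f_n)) is periodic with period 2, repeating the values 10.08, 6.88 indefinitely.
Step 1: For a periodic sequence, every tail (a_m, a_(m+1), ...) contains all 2 period values infinitely often.
Step 2: Hence inf of every tail = min of the period values = min(10.08, 6.88) = 6.88.
        liminf_n integral(f_n) = sup over m of (inf of tail from m) = 6.88.
Step 3: Similarly sup of every tail = max of the period values = 10.08.
        limsup_n integral(f_n) = 10.08.
Step 4: Fatou's lemma: integral(liminf_n f_n) <= liminf_n integral(f_n) = 6.88.
        So the integral of the pointwise liminf is at most 6.88.


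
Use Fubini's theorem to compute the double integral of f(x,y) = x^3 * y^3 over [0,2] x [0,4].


By Fubini's theorem, the double integral factors as a product of single integrals:
Step 1: integral_0^2 x^3 dx = [x^4/4] from 0 to 2
     = 2^4/4 = 4
Step 2: integral_0^4 y^3 dy = [y^4/4] from 0 to 4
     = 4^4/4 = 64
Step 3: Double integral = 4 * 64 = 256


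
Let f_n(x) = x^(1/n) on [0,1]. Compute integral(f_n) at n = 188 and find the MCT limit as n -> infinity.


At n = 188: f_188(x) = x^(1/188).
Step 1: integral(x^(1/188), 0, 1) = [x^(1/188+1) / (1/188+1)] from 0 to 1
     = 1 / (1/188 + 1) = 1 / ((188+1)/188) = 188/(188+1)
     = 188/189 = 0.994709
Step 2: As n -> infinity, f_n(x) = x^(1/n) -> 1 for x in (0,1], and f_n is increasing in n.
By MCT, lim_n integral(f_n) = integral(lim_n f_n) = integral(1, 0, 1) = 1.
Step 3: Verify convergence: 188/189 = 0.994709 -> 1


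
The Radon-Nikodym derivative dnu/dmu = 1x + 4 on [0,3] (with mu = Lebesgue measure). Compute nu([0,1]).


nu(A) = integral_A (dnu/dmu) dmu = integral_0^1 (1x + 4) dx
Step 1: Antiderivative F(x) = (1/2)x^2 + 4x
Step 2: F(1) = (1/2)*1^2 + 4*1 = 0.5 + 4 = 4.5
Step 3: F(0) = (1/2)*0^2 + 4*0 = 0.0 + 0 = 0.0
Step 4: nu([0,1]) = F(1) - F(0) = 4.5 - 0.0 = 4.5


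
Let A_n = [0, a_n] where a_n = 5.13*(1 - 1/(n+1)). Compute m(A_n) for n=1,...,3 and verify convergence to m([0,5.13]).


By continuity of measure from below: if A_n increases to A, then m(A_n) -> m(A).
Here A = [0, 5.13], so m(A) = 5.13
Step 1: a_1 = 5.13*(1 - 1/2) = 2.565, m(A_1) = 2.565
Step 2: a_2 = 5.13*(1 - 1/3) = 3.42, m(A_2) = 3.42
Step 3: a_3 = 5.13*(1 - 1/4) = 3.8475, m(A_3) = 3.8475
Limit: m(A_n) -> m([0,5.13]) = 5.13


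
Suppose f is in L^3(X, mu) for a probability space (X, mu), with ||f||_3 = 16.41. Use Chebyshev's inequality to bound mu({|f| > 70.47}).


Chebyshev/Markov inequality: mu(|f| > eps) <= (||f||_p / eps)^p
Step 1: ||f||_3 / eps = 16.41 / 70.47 = 0.232865
Step 2: Raise to power p = 3:
  (0.232865)^3 = 0.012627
Step 3: Therefore mu(|f| > 70.47) <= 0.012627


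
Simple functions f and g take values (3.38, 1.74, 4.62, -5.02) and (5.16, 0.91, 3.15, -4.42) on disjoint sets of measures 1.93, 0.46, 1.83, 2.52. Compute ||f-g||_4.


Step 1: Compute differences f_i - g_i:
  3.38 - 5.16 = -1.78
  1.74 - 0.91 = 0.83
  4.62 - 3.15 = 1.47
  -5.02 - -4.42 = -0.6
Step 2: Compute |diff|^4 * measure for each set:
  |-1.78|^4 * 1.93 = 10.038759 * 1.93 = 19.374804
  |0.83|^4 * 0.46 = 0.474583 * 0.46 = 0.218308
  |1.47|^4 * 1.83 = 4.669489 * 1.83 = 8.545165
  |-0.6|^4 * 2.52 = 0.1296 * 2.52 = 0.326592
Step 3: Sum = 28.464869
Step 4: ||f-g||_4 = (28.464869)^(1/4) = 2.309816


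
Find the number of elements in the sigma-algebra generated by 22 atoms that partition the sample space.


Each element of the sigma-algebra is a union of some subset of the 22 atoms.
The number of such subsets is 2^22 = 4194304.


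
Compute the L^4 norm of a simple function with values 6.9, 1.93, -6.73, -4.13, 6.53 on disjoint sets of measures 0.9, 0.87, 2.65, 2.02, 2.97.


Step 1: Compute |f_i|^4 for each value:
  |6.9|^4 = 2266.7121
  |1.93|^4 = 13.87488
  |-6.73|^4 = 2051.44679
  |-4.13|^4 = 290.937838
  |6.53|^4 = 1818.246353
Step 2: Multiply by measures and sum:
  2266.7121 * 0.9 = 2040.04089
  13.87488 * 0.87 = 12.071146
  2051.44679 * 2.65 = 5436.333995
  290.937838 * 2.02 = 587.694432
  1818.246353 * 2.97 = 5400.191668
Sum = 2040.04089 + 12.071146 + 5436.333995 + 587.694432 + 5400.191668 = 13476.33213
Step 3: Take the p-th root:
||f||_4 = (13476.33213)^(1/4) = 10.774396


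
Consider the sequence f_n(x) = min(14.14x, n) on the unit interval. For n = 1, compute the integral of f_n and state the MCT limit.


f(x) = 14.14x on [0,1]; f_n(x) = min(14.14x, n). At n = 1:
Step 1: f(x) reaches 1 at x = 1/14.14 = 0.070721
Step 2: integral(f_1) = integral(14.14x, 0, 0.070721) + integral(1, 0.070721, 1)
       = 14.14*0.070721^2/2 + 1*(1 - 0.070721)
       = 0.035361 + 0.929279
       = 0.964639
Step 3: As n -> infinity, f_n increases to f, so by MCT integral(f_n) -> integral(f) = 14.14/2 = 7.07.
Convergence: integral(f_1) = 0.964639 -> 7.07 as n -> infinity


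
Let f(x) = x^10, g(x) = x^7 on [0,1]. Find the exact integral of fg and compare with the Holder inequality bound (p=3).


Step 1: Exact integral of f*g = integral(x^17, 0, 1) = 1/18
     = 0.055556
Step 2: Holder bound with p=3, q=1.5:
  ||f||_p = (integral x^30 dx)^(1/3) = (1/31)^(1/3) = 0.318331
  ||g||_q = (integral x^10.5 dx)^(1/1.5) = (1/11.5)^(1/1.5) = 0.196276
Step 3: Holder bound = ||f||_p * ||g||_q = 0.318331 * 0.196276 = 0.062481
Verification: 0.055556 <= 0.062481 (Holder holds)


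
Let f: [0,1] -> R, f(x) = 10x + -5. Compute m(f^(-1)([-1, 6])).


f^(-1)([-1, 6]) = {x : -1 <= 10x + -5 <= 6}
Solving: (-1 - -5)/10 <= x <= (6 - -5)/10
= [0.4, 1.1]
Intersecting with [0,1]: [0.4, 1]
Measure = 1 - 0.4 = 0.6


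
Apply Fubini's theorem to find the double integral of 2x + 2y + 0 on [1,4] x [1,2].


By Fubini, integrate in x first, then y.
Step 1: Fix y, integrate over x in [1,4]:
  integral(2x + 2y + 0, x=1..4)
  = 2*(4^2 - 1^2)/2 + (2y + 0)*(4 - 1)
  = 15 + (2y + 0)*3
  = 15 + 6y + 0
  = 15 + 6y
Step 2: Integrate over y in [1,2]:
  integral(15 + 6y, y=1..2)
  = 15*1 + 6*(2^2 - 1^2)/2
  = 15 + 9
  = 24


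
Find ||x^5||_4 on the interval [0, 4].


Step 1: ||f||_4 = (integral_0^4 |x^5|^4 dx)^(1/4)
     = (integral_0^4 x^20 dx)^(1/4)
Step 2: integral_0^4 x^20 dx = [x^21/(21)] from 0 to 4 = 4^21/21
     = 4398046511104/21 = 2.094308e+11
Step 3: ||f||_4 = (2.094308e+11)^(1/4) = 676.488052


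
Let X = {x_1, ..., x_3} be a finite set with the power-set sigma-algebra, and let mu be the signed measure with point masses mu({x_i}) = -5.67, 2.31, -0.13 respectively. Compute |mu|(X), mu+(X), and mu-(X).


Step 1: Every measurable set is a union of atoms (the cells / points), so a Hahn decomposition is
  obtained by grouping atoms by sign: P = union of atoms with mu > 0, N = union of the remaining atoms.
  Atoms in P (indices): 2;  atoms in N (indices): 1, 3
  Positive values: 2.31
  Negative values: -5.67, -0.13
Step 2: mu+(X) = mu(P) = sum of positive atom values = 2.31
Step 3: mu-(X) = -mu(N) = sum of |negative atom values| = 5.8
Step 4: |mu|(X) = mu+(X) + mu-(X) = 2.31 + 5.8 = 8.11


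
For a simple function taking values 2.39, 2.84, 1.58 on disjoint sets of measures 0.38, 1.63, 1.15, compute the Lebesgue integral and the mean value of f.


Step 1: Integral = sum(value_i * measure_i)
= 2.39*0.38 + 2.84*1.63 + 1.58*1.15
= 0.9082 + 4.6292 + 1.817
= 7.3544
Step 2: Total measure of domain = 0.38 + 1.63 + 1.15 = 3.16
Step 3: Average value = 7.3544 / 3.16 = 2.327342


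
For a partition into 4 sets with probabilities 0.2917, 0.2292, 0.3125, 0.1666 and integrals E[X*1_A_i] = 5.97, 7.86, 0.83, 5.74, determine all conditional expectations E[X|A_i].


For each cell A_i: E[X|A_i] = E[X*1_A_i] / P(A_i)
Step 1: E[X|A_1] = 5.97 / 0.2917 = 20.466232
Step 2: E[X|A_2] = 7.86 / 0.2292 = 34.293194
Step 3: E[X|A_3] = 0.83 / 0.3125 = 2.656
Step 4: E[X|A_4] = 5.74 / 0.1666 = 34.453782
Verification: E[X] = sum E[X*1_A_i] = 5.97 + 7.86 + 0.83 + 5.74 = 20.4


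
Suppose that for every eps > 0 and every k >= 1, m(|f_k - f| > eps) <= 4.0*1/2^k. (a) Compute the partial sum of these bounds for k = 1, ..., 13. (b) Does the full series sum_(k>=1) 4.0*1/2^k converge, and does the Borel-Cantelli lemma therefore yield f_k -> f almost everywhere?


Step 1: List the terms 4.0*1/2^k for k = 1 to 13:
  k=1: 2
  k=2: 1
  k=3: 0.5
  k=4: 0.25
  k=5: 0.125
  k=6: 0.0625
  k=7: 0.03125
  k=8: 0.015625
  k=9: 0.007812
  k=10: 0.003906
  k=11: 0.001953
  k=12: 9.765625e-04
  k=13: 4.882812e-04
Step 2: Partial sum = 2 + 1 + 0.5 + 0.25 + 0.125 + 0.0625 + 0.03125 + 0.015625 + 0.007812 + 0.003906 + 0.001953 + 9.765625e-04 + 4.882812e-04
     = 3.999512
Step 3: The full series sum_(k>=1) 4.0*1/2^k converges (geometric series with ratio 1/2 < 1; a constant multiple of a convergent series converges).
Step 4: Fix eps > 0. Since sum_k m(|f_k - f| > eps) < infinity, the Borel-Cantelli lemma gives
        m(limsup_k {|f_k - f| > eps}) = 0, i.e. for a.e. x, |f_k(x) - f(x)| <= eps for all large k.
        Applying this with eps = 1/j for j = 1, 2, ... and intersecting the countably many full-measure sets,
        for a.e. x we get limsup_k |f_k(x) - f(x)| <= 1/j for every j, hence f_k -> f almost everywhere.
Conclusion: series converges; Borel-Cantelli yields f_k -> f a.e.


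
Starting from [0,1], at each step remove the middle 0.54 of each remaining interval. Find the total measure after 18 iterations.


Step 1: At each step, fraction remaining = 1 - 0.54 = 0.46
Step 2: After 18 steps, measure = (0.46)^18
Result = 8.504347e-07


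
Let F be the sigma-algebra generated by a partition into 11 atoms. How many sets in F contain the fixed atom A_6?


Each element of F is a union of some subset S of the 11 atoms.
The element contains A_6 iff A_6 is in S.
So we count subsets S of {A_1,...,A_11} with A_6 in S: choose freely among the other 10 atoms.
Count = 2^(11-1) = 2^10 = 1024.


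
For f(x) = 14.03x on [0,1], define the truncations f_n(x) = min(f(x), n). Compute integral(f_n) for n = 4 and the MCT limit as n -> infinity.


f(x) = 14.03x on [0,1]; f_n(x) = min(14.03x, n). At n = 4:
Step 1: f(x) reaches 4 at x = 4/14.03 = 0.285103
Step 2: integral(f_4) = integral(14.03x, 0, 0.285103) + integral(4, 0.285103, 1)
       = 14.03*0.285103^2/2 + 4*(1 - 0.285103)
       = 0.570207 + 2.859587
       = 3.429793
Step 3: As n -> infinity, f_n increases to f, so by MCT integral(f_n) -> integral(f) = 14.03/2 = 7.015.
Convergence: integral(f_4) = 3.429793 -> 7.015 as n -> infinity


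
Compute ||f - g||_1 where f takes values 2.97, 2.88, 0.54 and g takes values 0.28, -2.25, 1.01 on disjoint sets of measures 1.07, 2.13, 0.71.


Step 1: Compute differences f_i - g_i:
  2.97 - 0.28 = 2.69
  2.88 - -2.25 = 5.13
  0.54 - 1.01 = -0.47
Step 2: Compute |diff|^1 * measure for each set:
  |2.69|^1 * 1.07 = 2.69 * 1.07 = 2.8783
  |5.13|^1 * 2.13 = 5.13 * 2.13 = 10.9269
  |-0.47|^1 * 0.71 = 0.47 * 0.71 = 0.3337
Step 3: Sum = 14.1389
Step 4: ||f-g||_1 = (14.1389)^(1/1) = 14.1389


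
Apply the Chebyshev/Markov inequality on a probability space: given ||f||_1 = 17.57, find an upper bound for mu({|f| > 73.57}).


Chebyshev/Markov inequality: mu(|f| > eps) <= (||f||_p / eps)^p
Step 1: ||f||_1 / eps = 17.57 / 73.57 = 0.23882
Step 2: Raise to power p = 1:
  (0.23882)^1 = 0.23882
Step 3: Therefore mu(|f| > 73.57) <= 0.23882


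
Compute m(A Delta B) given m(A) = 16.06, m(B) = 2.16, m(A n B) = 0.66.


m(A Delta B) = m(A) + m(B) - 2*m(A n B)
= 16.06 + 2.16 - 2*0.66
= 16.06 + 2.16 - 1.32
= 16.9


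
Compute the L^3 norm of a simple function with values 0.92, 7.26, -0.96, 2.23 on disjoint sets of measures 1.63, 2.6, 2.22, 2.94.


Step 1: Compute |f_i|^3 for each value:
  |0.92|^3 = 0.778688
  |7.26|^3 = 382.657176
  |-0.96|^3 = 0.884736
  |2.23|^3 = 11.089567
Step 2: Multiply by measures and sum:
  0.778688 * 1.63 = 1.269261
  382.657176 * 2.6 = 994.908658
  0.884736 * 2.22 = 1.964114
  11.089567 * 2.94 = 32.603327
Sum = 1.269261 + 994.908658 + 1.964114 + 32.603327 = 1030.74536
Step 3: Take the p-th root:
||f||_3 = (1030.74536)^(1/3) = 10.101452


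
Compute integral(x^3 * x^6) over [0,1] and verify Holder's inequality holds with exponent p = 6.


Step 1: Exact integral of f*g = integral(x^9, 0, 1) = 1/10
     = 0.1
Step 2: Holder bound with p=6, q=1.2:
  ||f||_p = (integral x^18 dx)^(1/6) = (1/19)^(1/6) = 0.612173
  ||g||_q = (integral x^7.2 dx)^(1/1.2) = (1/8.2)^(1/1.2) = 0.173176
Step 3: Holder bound = ||f||_p * ||g||_q = 0.612173 * 0.173176 = 0.106014
Verification: 0.1 <= 0.106014 (Holder holds)


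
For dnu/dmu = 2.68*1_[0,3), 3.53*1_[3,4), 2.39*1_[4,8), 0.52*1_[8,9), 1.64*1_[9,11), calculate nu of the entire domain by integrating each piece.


Integrate each piece of the Radon-Nikodym derivative:
Step 1: integral_0^3 2.68 dx = 2.68*(3-0) = 2.68*3 = 8.04
Step 2: integral_3^4 3.53 dx = 3.53*(4-3) = 3.53*1 = 3.53
Step 3: integral_4^8 2.39 dx = 2.39*(8-4) = 2.39*4 = 9.56
Step 4: integral_8^9 0.52 dx = 0.52*(9-8) = 0.52*1 = 0.52
Step 5: integral_9^11 1.64 dx = 1.64*(11-9) = 1.64*2 = 3.28
Total: 8.04 + 3.53 + 9.56 + 0.52 + 3.28 = 24.93


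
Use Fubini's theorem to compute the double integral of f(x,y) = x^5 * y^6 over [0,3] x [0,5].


By Fubini's theorem, the double integral factors as a product of single integrals:
Step 1: integral_0^3 x^5 dx = [x^6/6] from 0 to 3
     = 3^6/6 = 121.5
Step 2: integral_0^5 y^6 dy = [y^7/7] from 0 to 5
     = 5^7/7 = 11160.714286
Step 3: Double integral = 121.5 * 11160.714286 = 1.356027e+06


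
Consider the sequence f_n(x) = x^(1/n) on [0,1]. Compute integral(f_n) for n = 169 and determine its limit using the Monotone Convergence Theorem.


At n = 169: f_169(x) = x^(1/169).
Step 1: integral(x^(1/169), 0, 1) = [x^(1/169+1) / (1/169+1)] from 0 to 1
     = 1 / (1/169 + 1) = 1 / ((169+1)/169) = 169/(169+1)
     = 169/170 = 0.994118
Step 2: As n -> infinity, f_n(x) = x^(1/n) -> 1 for x in (0,1], and f_n is increasing in n.
By MCT, lim_n integral(f_n) = integral(lim_n f_n) = integral(1, 0, 1) = 1.
Step 3: Verify convergence: 169/170 = 0.994118 -> 1


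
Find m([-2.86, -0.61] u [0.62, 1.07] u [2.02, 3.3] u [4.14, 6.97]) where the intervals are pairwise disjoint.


For pairwise disjoint intervals, m(union) = sum of lengths.
= (-0.61 - -2.86) + (1.07 - 0.62) + (3.3 - 2.02) + (6.97 - 4.14)
= 2.25 + 0.45 + 1.28 + 2.83
= 6.81


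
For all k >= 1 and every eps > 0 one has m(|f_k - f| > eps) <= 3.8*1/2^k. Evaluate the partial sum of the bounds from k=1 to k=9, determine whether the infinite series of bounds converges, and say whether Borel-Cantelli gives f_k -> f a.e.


Step 1: List the terms 3.8*1/2^k for k = 1 to 9:
  k=1: 1.9
  k=2: 0.95
  k=3: 0.475
  k=4: 0.2375
  k=5: 0.11875
  k=6: 0.059375
  k=7: 0.029687
  k=8: 0.014844
  k=9: 0.007422
Step 2: Partial sum = 1.9 + 0.95 + 0.475 + 0.2375 + 0.11875 + 0.059375 + 0.029687 + 0.014844 + 0.007422
     = 3.792578
Step 3: The full series sum_(k>=1) 3.8*1/2^k converges (geometric series with ratio 1/2 < 1; a constant multiple of a convergent series converges).
Step 4: Fix eps > 0. Since sum_k m(|f_k - f| > eps) < infinity, the Borel-Cantelli lemma gives
        m(limsup_k {|f_k - f| > eps}) = 0, i.e. for a.e. x, |f_k(x) - f(x)| <= eps for all large k.
        Applying this with eps = 1/j for j = 1, 2, ... and intersecting the countably many full-measure sets,
        for a.e. x we get limsup_k |f_k(x) - f(x)| <= 1/j for every j, hence f_k -> f almost everywhere.
Conclusion: series converges; Borel-Cantelli yields f_k -> f a.e.


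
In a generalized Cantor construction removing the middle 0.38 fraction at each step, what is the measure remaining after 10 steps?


Step 1: At each step, fraction remaining = 1 - 0.38 = 0.62
Step 2: After 10 steps, measure = (0.62)^10
Result = 0.008393


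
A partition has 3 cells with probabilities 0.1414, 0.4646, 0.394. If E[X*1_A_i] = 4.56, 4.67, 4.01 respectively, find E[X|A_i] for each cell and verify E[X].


For each cell A_i: E[X|A_i] = E[X*1_A_i] / P(A_i)
Step 1: E[X|A_1] = 4.56 / 0.1414 = 32.248939
Step 2: E[X|A_2] = 4.67 / 0.4646 = 10.051657
Step 3: E[X|A_3] = 4.01 / 0.394 = 10.177665
Verification: E[X] = sum E[X*1_A_i] = 4.56 + 4.67 + 4.01 = 13.24


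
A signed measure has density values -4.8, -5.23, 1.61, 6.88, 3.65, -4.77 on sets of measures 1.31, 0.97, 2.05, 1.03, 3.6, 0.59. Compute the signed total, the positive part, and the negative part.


Step 1: Compute signed measure on each set:
  Set 1: -4.8 * 1.31 = -6.288
  Set 2: -5.23 * 0.97 = -5.0731
  Set 3: 1.61 * 2.05 = 3.3005
  Set 4: 6.88 * 1.03 = 7.0864
  Set 5: 3.65 * 3.6 = 13.14
  Set 6: -4.77 * 0.59 = -2.8143
Step 2: Total signed measure = (-6.288) + (-5.0731) + (3.3005) + (7.0864) + (13.14) + (-2.8143)
     = 9.3515
Step 3: Positive part mu+(X) = sum of positive contributions = 23.5269
Step 4: Negative part mu-(X) = |sum of negative contributions| = 14.1754


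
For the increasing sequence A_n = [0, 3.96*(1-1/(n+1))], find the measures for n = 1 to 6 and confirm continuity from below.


By continuity of measure from below: if A_n increases to A, then m(A_n) -> m(A).
Here A = [0, 3.96], so m(A) = 3.96
Step 1: a_1 = 3.96*(1 - 1/2) = 1.98, m(A_1) = 1.98
Step 2: a_2 = 3.96*(1 - 1/3) = 2.64, m(A_2) = 2.64
Step 3: a_3 = 3.96*(1 - 1/4) = 2.97, m(A_3) = 2.97
Step 4: a_4 = 3.96*(1 - 1/5) = 3.168, m(A_4) = 3.168
Step 5: a_5 = 3.96*(1 - 1/6) = 3.3, m(A_5) = 3.3
Step 6: a_6 = 3.96*(1 - 1/7) = 3.3943, m(A_6) = 3.3943
Limit: m(A_n) -> m([0,3.96]) = 3.96


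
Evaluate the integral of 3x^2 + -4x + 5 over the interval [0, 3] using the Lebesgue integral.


The Lebesgue integral of a Riemann-integrable function agrees with the Riemann integral.
Antiderivative F(x) = (3/3)x^3 + (-4/2)x^2 + 5x
F(3) = (3/3)*3^3 + (-4/2)*3^2 + 5*3
     = (3/3)*27 + (-4/2)*9 + 5*3
     = 27 + -18 + 15
     = 24
F(0) = 0.0
Integral = F(3) - F(0) = 24 - 0.0 = 24


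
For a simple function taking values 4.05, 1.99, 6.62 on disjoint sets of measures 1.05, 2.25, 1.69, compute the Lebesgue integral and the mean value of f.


Step 1: Integral = sum(value_i * measure_i)
= 4.05*1.05 + 1.99*2.25 + 6.62*1.69
= 4.2525 + 4.4775 + 11.1878
= 19.9178
Step 2: Total measure of domain = 1.05 + 2.25 + 1.69 = 4.99
Step 3: Average value = 19.9178 / 4.99 = 3.991543


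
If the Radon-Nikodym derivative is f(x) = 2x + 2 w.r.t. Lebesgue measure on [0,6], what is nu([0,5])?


nu(A) = integral_A (dnu/dmu) dmu = integral_0^5 (2x + 2) dx
Step 1: Antiderivative F(x) = (2/2)x^2 + 2x
Step 2: F(5) = (2/2)*5^2 + 2*5 = 25 + 10 = 35
Step 3: F(0) = (2/2)*0^2 + 2*0 = 0.0 + 0 = 0.0
Step 4: nu([0,5]) = F(5) - F(0) = 35 - 0.0 = 35


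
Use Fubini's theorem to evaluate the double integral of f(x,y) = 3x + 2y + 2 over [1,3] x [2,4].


By Fubini, integrate in x first, then y.
Step 1: Fix y, integrate over x in [1,3]:
  integral(3x + 2y + 2, x=1..3)
  = 3*(3^2 - 1^2)/2 + (2y + 2)*(3 - 1)
  = 12 + (2y + 2)*2
  = 12 + 4y + 4
  = 16 + 4y
Step 2: Integrate over y in [2,4]:
  integral(16 + 4y, y=2..4)
  = 16*2 + 4*(4^2 - 2^2)/2
  = 32 + 24
  = 56


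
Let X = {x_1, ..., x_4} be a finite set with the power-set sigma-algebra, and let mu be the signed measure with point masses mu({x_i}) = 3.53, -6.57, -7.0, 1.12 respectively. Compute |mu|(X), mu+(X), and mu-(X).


Step 1: Every measurable set is a union of atoms (the cells / points), so a Hahn decomposition is
  obtained by grouping atoms by sign: P = union of atoms with mu > 0, N = union of the remaining atoms.
  Atoms in P (indices): 1, 4;  atoms in N (indices): 2, 3
  Positive values: 3.53, 1.12
  Negative values: -6.57, -7
Step 2: mu+(X) = mu(P) = sum of positive atom values = 4.65
Step 3: mu-(X) = -mu(N) = sum of |negative atom values| = 13.57
Step 4: |mu|(X) = mu+(X) + mu-(X) = 4.65 + 13.57 = 18.22


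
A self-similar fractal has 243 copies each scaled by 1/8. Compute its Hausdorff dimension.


For a self-similar set with N copies scaled by 1/r:
dim_H = log(N)/log(r) = log(243)/log(8)
= 5.493061/2.079442
= 2.641604


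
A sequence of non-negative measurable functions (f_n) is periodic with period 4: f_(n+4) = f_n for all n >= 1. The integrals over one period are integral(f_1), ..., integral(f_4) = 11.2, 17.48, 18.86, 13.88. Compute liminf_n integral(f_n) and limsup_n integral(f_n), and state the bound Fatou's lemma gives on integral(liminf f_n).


The sequence (integral(f_n)) is periodic with period 4, repeating the values 11.2, 17.48, 18.86, 13.88 indefinitely.
Step 1: For a periodic sequence, every tail (a_m, a_(m+1), ...) contains all 4 period values infinitely often.
Step 2: Hence inf of every tail = min of the period values = min(11.2, 17.48, 18.86, 13.88) = 11.2.
        liminf_n integral(f_n) = sup over m of (inf of tail from m) = 11.2.
Step 3: Similarly sup of every tail = max of the period values = 18.86.
        limsup_n integral(f_n) = 18.86.
Step 4: Fatou's lemma: integral(liminf_n f_n) <= liminf_n integral(f_n) = 11.2.
        So the integral of the pointwise liminf is at most 11.2.


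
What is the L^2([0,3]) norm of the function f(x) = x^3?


Step 1: ||f||_2 = (integral_0^3 |x^3|^2 dx)^(1/2)
     = (integral_0^3 x^6 dx)^(1/2)
Step 2: integral_0^3 x^6 dx = [x^7/(7)] from 0 to 3 = 3^7/7
     = 2187/7 = 312.428571
Step 3: ||f||_2 = (312.428571)^(1/2) = 17.675649


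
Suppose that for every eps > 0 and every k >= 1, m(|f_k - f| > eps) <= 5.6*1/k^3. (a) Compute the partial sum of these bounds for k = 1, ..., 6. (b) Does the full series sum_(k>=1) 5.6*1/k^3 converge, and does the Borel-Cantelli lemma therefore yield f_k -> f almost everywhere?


Step 1: List the terms 5.6*1/k^3 for k = 1 to 6:
  k=1: 5.6
  k=2: 0.7
  k=3: 0.207407
  k=4: 0.0875
  k=5: 0.0448
  k=6: 0.025926
Step 2: Partial sum = 5.6 + 0.7 + 0.207407 + 0.0875 + 0.0448 + 0.025926
     = 6.665633
Step 3: The full series sum_(k>=1) 5.6*1/k^3 converges (p-series with p = 3 > 1; a constant multiple of a convergent series converges).
Step 4: Fix eps > 0. Since sum_k m(|f_k - f| > eps) < infinity, the Borel-Cantelli lemma gives
        m(limsup_k {|f_k - f| > eps}) = 0, i.e. for a.e. x, |f_k(x) - f(x)| <= eps for all large k.
        Applying this with eps = 1/j for j = 1, 2, ... and intersecting the countably many full-measure sets,
        for a.e. x we get limsup_k |f_k(x) - f(x)| <= 1/j for every j, hence f_k -> f almost everywhere.
Conclusion: series converges; Borel-Cantelli yields f_k -> f a.e.
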